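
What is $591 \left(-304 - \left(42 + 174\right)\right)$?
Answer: $-307320$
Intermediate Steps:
$591 \left(-304 - \left(42 + 174\right)\right) = 591 \left(-304 - 216\right) = 591 \left(-520\right) = -307320$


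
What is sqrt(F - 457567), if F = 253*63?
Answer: 2*I*sqrt(110407) ≈ 664.55*I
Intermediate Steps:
F = 15939
sqrt(F - 457567) = sqrt(15939 - 457567) = sqrt(-441628) = 2*I*sqrt(110407)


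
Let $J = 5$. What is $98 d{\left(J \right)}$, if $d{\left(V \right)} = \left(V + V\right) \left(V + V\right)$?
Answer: $9800$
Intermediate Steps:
$d{\left(V \right)} = 4 V^{2}$ ($d{\left(V \right)} = 2 V 2 V = 4 V^{2}$)
$98 d{\left(J \right)} = 98 \cdot 4 \cdot 5^{2} = 98 \cdot 4 \cdot 25 = 98 \cdot 100 = 9800$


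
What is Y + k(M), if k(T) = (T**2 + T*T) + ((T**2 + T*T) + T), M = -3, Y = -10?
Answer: 23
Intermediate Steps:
k(T) = T + 4*T**2 (k(T) = (T**2 + T**2) + ((T**2 + T**2) + T) = 2*T**2 + (2*T**2 + T) = 2*T**2 + (T + 2*T**2) = T + 4*T**2)
Y + k(M) = -10 - 3*(1 + 4*(-3)) = -10 - 3*(1 - 12) = -10 - 3*(-11) = -10 + 33 = 23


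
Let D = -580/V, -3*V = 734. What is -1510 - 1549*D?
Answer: -1901800/367 ≈ -5182.0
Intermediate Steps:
V = -734/3 (V = -⅓*734 = -734/3 ≈ -244.67)
D = 870/367 (D = -580/(-734/3) = -580*(-3/734) = 870/367 ≈ 2.3706)
-1510 - 1549*D = -1510 - 1549*870/367 = -1510 - 1347630/367 = -1901800/367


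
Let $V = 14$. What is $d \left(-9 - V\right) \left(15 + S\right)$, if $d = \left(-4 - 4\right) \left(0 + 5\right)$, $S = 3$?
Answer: $16560$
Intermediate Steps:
$d = -40$ ($d = \left(-4 - 4\right) 5 = \left(-8\right) 5 = -40$)
$d \left(-9 - V\right) \left(15 + S\right) = - 40 \left(-9 - 14\right) \left(15 + 3\right) = - 40 \left(-9 - 14\right) 18 = \left(-40\right) \left(-23\right) 18 = 920 \cdot 18 = 16560$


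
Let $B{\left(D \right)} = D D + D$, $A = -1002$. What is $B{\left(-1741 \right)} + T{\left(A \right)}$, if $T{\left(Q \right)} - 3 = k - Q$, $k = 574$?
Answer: $3030919$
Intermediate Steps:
$T{\left(Q \right)} = 577 - Q$ ($T{\left(Q \right)} = 3 - \left(-574 + Q\right) = 577 - Q$)
$B{\left(D \right)} = D + D^{2}$ ($B{\left(D \right)} = D^{2} + D = D + D^{2}$)
$B{\left(-1741 \right)} + T{\left(A \right)} = - 1741 \left(1 - 1741\right) + \left(577 - -1002\right) = \left(-1741\right) \left(-1740\right) + \left(577 + 1002\right) = 3029340 + 1579 = 3030919$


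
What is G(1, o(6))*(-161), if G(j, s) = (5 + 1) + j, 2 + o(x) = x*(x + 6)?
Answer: -1127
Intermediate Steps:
o(x) = -2 + x*(6 + x) (o(x) = -2 + x*(x + 6) = -2 + x*(6 + x))
G(j, s) = 6 + j
G(1, o(6))*(-161) = (6 + 1)*(-161) = 7*(-161) = -1127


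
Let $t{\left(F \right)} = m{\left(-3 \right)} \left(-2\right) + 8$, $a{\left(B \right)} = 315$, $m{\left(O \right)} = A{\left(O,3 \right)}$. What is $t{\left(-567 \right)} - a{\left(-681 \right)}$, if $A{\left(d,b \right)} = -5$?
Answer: $-297$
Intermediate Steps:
$m{\left(O \right)} = -5$
$t{\left(F \right)} = 18$ ($t{\left(F \right)} = \left(-5\right) \left(-2\right) + 8 = 10 + 8 = 18$)
$t{\left(-567 \right)} - a{\left(-681 \right)} = 18 - 315 = -297$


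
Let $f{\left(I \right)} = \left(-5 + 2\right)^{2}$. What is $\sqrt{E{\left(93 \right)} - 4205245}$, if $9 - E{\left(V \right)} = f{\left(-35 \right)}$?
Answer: $i \sqrt{4205245} \approx 2050.7 i$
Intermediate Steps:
$f{\left(I \right)} = 9$ ($f{\left(I \right)} = \left(-3\right)^{2} = 9$)
$E{\left(V \right)} = 0$ ($E{\left(V \right)} = 9 - 9 = 0$)
$\sqrt{E{\left(93 \right)} - 4205245} = \sqrt{0 - 4205245} = \sqrt{-4205245} = i \sqrt{4205245}$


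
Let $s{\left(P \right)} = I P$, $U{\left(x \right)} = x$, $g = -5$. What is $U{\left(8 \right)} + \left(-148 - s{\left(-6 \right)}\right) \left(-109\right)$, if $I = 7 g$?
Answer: $39030$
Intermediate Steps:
$I = -35$ ($I = 7 \left(-5\right) = -35$)
$s{\left(P \right)} = - 35 P$
$U{\left(8 \right)} + \left(-148 - s{\left(-6 \right)}\right) \left(-109\right) = 8 + \left(-148 - \left(-35\right) \left(-6\right)\right) \left(-109\right) = 8 + \left(-148 - 210\right) \left(-109\right) = 8 - -39022 = 8 + 39022 = 39030$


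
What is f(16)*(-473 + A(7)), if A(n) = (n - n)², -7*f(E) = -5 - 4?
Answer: -4257/7 ≈ -608.14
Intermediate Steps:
f(E) = 9/7 (f(E) = -(-5 - 4)/7 = -⅐*(-9) = 9/7)
A(n) = 0 (A(n) = 0² = 0)
f(16)*(-473 + A(7)) = 9*(-473 + 0)/7 = (9/7)*(-473) = -4257/7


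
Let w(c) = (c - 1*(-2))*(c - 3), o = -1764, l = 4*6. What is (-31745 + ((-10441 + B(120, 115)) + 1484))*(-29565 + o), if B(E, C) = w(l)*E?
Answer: -777523122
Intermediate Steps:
l = 24
w(c) = (-3 + c)*(2 + c) (w(c) = (c + 2)*(-3 + c) = (2 + c)*(-3 + c) = (-3 + c)*(2 + c))
B(E, C) = 546*E (B(E, C) = (-6 + 24² - 1*24)*E = (-6 + 576 - 24)*E = 546*E)
(-31745 + ((-10441 + B(120, 115)) + 1484))*(-29565 + o) = (-31745 + ((-10441 + 546*120) + 1484))*(-29565 - 1764) = (-31745 + ((-10441 + 65520) + 1484))*(-31329) = (-31745 + (55079 + 1484))*(-31329) = (-31745 + 56563)*(-31329) = 24818*(-31329) = -777523122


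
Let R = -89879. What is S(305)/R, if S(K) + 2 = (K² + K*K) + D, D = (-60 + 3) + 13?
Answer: -186004/89879 ≈ -2.0695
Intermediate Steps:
D = -44 (D = -57 + 13 = -44)
S(K) = -46 + 2*K² (S(K) = -2 + ((K² + K*K) - 44) = -2 + ((K² + K²) - 44) = -2 + (2*K² - 44) = -2 + (-44 + 2*K²) = -46 + 2*K²)
S(305)/R = (-46 + 2*305²)/(-89879) = (-46 + 2*93025)*(-1/89879) = (-46 + 186050)*(-1/89879) = 186004*(-1/89879) = -186004/89879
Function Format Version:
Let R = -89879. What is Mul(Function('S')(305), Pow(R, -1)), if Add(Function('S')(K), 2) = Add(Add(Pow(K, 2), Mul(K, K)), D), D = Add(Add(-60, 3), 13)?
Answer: Rational(-186004, 89879) ≈ -2.0695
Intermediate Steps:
D = -44 (D = Add(-57, 13) = -44)
Function('S')(K) = Add(-46, Mul(2, Pow(K, 2))) (Function('S')(K) = Add(-2, Add(Add(Pow(K, 2), Mul(K, K)), -44)) = Add(-2, Add(Add(Pow(K, 2), Pow(K, 2)), -44)) = Add(-2, Add(Mul(2, Pow(K, 2)), -44)) = Add(-2, Add(-44, Mul(2, Pow(K, 2)))) = Add(-46, Mul(2, Pow(K, 2))))
Mul(Function('S')(305), Pow(R, -1)) = Mul(Add(-46, Mul(2, Pow(305, 2))), Pow(-89879, -1)) = Mul(Add(-46, Mul(2, 93025)), Rational(-1, 89879)) = Mul(Add(-46, 186050), Rational(-1, 89879)) = Mul(186004, Rational(-1, 89879)) = Rational(-186004, 89879)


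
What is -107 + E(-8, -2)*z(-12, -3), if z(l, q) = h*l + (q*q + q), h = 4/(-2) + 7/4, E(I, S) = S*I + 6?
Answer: 91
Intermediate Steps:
E(I, S) = 6 + I*S (E(I, S) = I*S + 6 = 6 + I*S)
h = -1/4 (h = 4*(-1/2) + 7*(1/4) = -2 + 7/4 = -1/4 ≈ -0.25000)
z(l, q) = q + q**2 - l/4 (z(l, q) = -l/4 + (q*q + q) = -l/4 + (q**2 + q) = -l/4 + (q + q**2) = q + q**2 - l/4)
-107 + E(-8, -2)*z(-12, -3) = -107 + (6 - 8*(-2))*(-3 + (-3)**2 - 1/4*(-12)) = -107 + (6 + 16)*(-3 + 9 + 3) = -107 + 22*9 = -107 + 198 = 91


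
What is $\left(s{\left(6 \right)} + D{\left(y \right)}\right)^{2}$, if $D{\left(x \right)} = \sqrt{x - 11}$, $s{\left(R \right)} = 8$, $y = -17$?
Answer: $36 + 32 i \sqrt{7} \approx 36.0 + 84.664 i$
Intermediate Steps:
$D{\left(x \right)} = \sqrt{-11 + x}$
$\left(s{\left(6 \right)} + D{\left(y \right)}\right)^{2} = \left(8 + \sqrt{-11 - 17}\right)^{2} = \left(8 + \sqrt{-28}\right)^{2} = \left(8 + 2 i \sqrt{7}\right)^{2}$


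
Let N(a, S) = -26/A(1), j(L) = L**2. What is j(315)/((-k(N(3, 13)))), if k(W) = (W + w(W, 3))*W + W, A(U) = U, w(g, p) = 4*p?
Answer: -99225/338 ≈ -293.56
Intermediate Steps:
N(a, S) = -26 (N(a, S) = -26/1 = -26*1 = -26)
k(W) = W + W*(12 + W) (k(W) = (W + 4*3)*W + W = (W + 12)*W + W = (12 + W)*W + W = W*(12 + W) + W = W + W*(12 + W))
j(315)/((-k(N(3, 13)))) = 315**2/((-(-26)*(13 - 26))) = 99225/((-(-26)*(-13))) = 99225/((-1*338)) = 99225/(-338) = 99225*(-1/338) = -99225/338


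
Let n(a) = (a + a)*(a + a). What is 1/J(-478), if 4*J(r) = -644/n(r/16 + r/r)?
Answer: -7623/368 ≈ -20.715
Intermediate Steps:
n(a) = 4*a**2 (n(a) = (2*a)*(2*a) = 4*a**2)
J(r) = -161/(4*(1 + r/16)**2) (J(r) = (-644*1/(4*(r/16 + r/r)**2))/4 = (-644*1/(4*(r*(1/16) + 1)**2))/4 = (-644*1/(4*(r/16 + 1)**2))/4 = (-644*1/(4*(1 + r/16)**2))/4 = (-161/(1 + r/16)**2)/4 = -161/(4*(1 + r/16)**2))
1/J(-478) = 1/(-10304/(16 - 478)**2) = 1/(-10304/(-462)**2) = 1/(-10304*1/213444) = 1/(-368/7623) = -7623/368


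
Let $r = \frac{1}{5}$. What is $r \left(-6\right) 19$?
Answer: $- \frac{114}{5} \approx -22.8$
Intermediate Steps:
$r = \frac{1}{5} \approx 0.2$
$r \left(-6\right) 19 = \frac{1}{5} \left(-6\right) 19 = \left(- \frac{6}{5}\right) 19 = - \frac{114}{5}$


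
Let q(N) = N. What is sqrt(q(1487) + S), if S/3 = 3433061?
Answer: sqrt(10300670) ≈ 3209.5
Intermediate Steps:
S = 10299183 (S = 3*3433061 = 10299183)
sqrt(q(1487) + S) = sqrt(1487 + 10299183) = sqrt(10300670)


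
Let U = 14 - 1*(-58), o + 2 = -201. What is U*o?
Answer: -14616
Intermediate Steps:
o = -203 (o = -2 - 201 = -203)
U = 72 (U = 14 + 58 = 72)
U*o = 72*(-203) = -14616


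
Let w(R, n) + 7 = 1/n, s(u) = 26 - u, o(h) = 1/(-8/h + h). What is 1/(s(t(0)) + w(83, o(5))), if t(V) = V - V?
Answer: 5/112 ≈ 0.044643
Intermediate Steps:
t(V) = 0
o(h) = 1/(h - 8/h)
w(R, n) = -7 + 1/n
1/(s(t(0)) + w(83, o(5))) = 1/((26 - 1*0) + (-7 + 1/(5/(-8 + 5²)))) = 1/((26 + 0) + (-7 + 1/(5/(-8 + 25)))) = 1/(26 + (-7 + 1/(5/17))) = 1/(26 + (-7 + 17/5)) = 1/(26 - 18/5) = 1/(112/5) = 5/112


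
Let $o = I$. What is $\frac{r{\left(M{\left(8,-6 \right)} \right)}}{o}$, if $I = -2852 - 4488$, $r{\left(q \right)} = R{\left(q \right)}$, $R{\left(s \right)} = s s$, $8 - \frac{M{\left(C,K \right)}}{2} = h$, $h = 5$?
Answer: $- \frac{9}{1835} \approx -0.0049046$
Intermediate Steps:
$M{\left(C,K \right)} = 6$ ($M{\left(C,K \right)} = 16 - 10 = 6$)
$R{\left(s \right)} = s^{2}$
$r{\left(q \right)} = q^{2}$
$I = -7340$
$o = -7340$
$\frac{r{\left(M{\left(8,-6 \right)} \right)}}{o} = \frac{6^{2}}{-7340} = 36 \left(- \frac{1}{7340}\right) = - \frac{9}{1835}$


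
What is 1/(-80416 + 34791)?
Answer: -1/45625 ≈ -2.1918e-5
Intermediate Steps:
1/(-80416 + 34791) = 1/(-45625) = -1/45625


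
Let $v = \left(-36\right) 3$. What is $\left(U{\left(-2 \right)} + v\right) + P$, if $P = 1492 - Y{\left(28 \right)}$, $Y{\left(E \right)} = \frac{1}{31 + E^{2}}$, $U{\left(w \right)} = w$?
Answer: $\frac{1126329}{815} \approx 1382.0$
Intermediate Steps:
$v = -108$
$P = \frac{1215979}{815}$ ($P = 1492 - \frac{1}{31 + 28^{2}} = 1492 - \frac{1}{31 + 784} = 1492 - \frac{1}{815} = \frac{1215979}{815} \approx 1492.0$)
$\left(U{\left(-2 \right)} + v\right) + P = \left(-2 - 108\right) + \frac{1215979}{815} = -110 + \frac{1215979}{815} = \frac{1126329}{815}$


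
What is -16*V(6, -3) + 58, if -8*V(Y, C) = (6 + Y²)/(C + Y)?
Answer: 86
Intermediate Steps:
V(Y, C) = -(6 + Y²)/(8*(C + Y))
-16*V(6, -3) + 58 = -2*(-6 - 1*6²)/(-3 + 6) + 58 = -2*(-6 - 1*36)/3 + 58 = -2*(-6 - 36)/3 + 58 = -2*(-42)/3 + 58 = -16*(-7/4) + 58 = 28 + 58 = 86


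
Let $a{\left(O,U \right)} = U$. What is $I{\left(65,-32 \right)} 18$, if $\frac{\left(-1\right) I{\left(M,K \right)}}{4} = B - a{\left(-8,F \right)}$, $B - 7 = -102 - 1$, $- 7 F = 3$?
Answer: $\frac{48168}{7} \approx 6881.1$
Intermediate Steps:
$F = - \frac{3}{7}$ ($F = \left(- \frac{1}{7}\right) 3 = - \frac{3}{7} \approx -0.42857$)
$B = -96$ ($B = 7 - 103 = -96$)
$I{\left(M,K \right)} = \frac{2676}{7}$ ($I{\left(M,K \right)} = - 4 \left(-96 - - \frac{3}{7}\right) = - 4 \left(-96 + \frac{3}{7}\right) = \left(-4\right) \left(- \frac{669}{7}\right) = \frac{2676}{7}$)
$I{\left(65,-32 \right)} 18 = \frac{2676}{7} \cdot 18 = \frac{48168}{7}$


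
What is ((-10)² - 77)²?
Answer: 529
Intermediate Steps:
((-10)² - 77)² = (100 - 77)² = 23² = 529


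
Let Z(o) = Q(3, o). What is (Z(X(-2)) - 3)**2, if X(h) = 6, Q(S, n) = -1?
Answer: 16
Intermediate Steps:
Z(o) = -1
(Z(X(-2)) - 3)**2 = (-1 - 3)**2 = (-4)**2 = 16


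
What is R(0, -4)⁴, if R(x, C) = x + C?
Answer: 256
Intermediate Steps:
R(x, C) = C + x
R(0, -4)⁴ = (-4 + 0)⁴ = (-4)⁴ = 256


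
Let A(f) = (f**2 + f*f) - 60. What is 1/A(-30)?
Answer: 1/1740 ≈ 0.00057471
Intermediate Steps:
A(f) = -60 + 2*f**2 (A(f) = (f**2 + f**2) - 60 = 2*f**2 - 60 = -60 + 2*f**2)
1/A(-30) = 1/(-60 + 2*(-30)**2) = 1/(-60 + 2*900) = 1/(-60 + 1800) = 1/1740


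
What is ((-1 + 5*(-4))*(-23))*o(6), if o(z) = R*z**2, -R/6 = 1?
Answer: -104328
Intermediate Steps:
R = -6 (R = -6*1 = -6)
o(z) = -6*z**2
((-1 + 5*(-4))*(-23))*o(6) = ((-1 + 5*(-4))*(-23))*(-6*6**2) = ((-1 - 20)*(-23))*(-6*36) = -21*(-23)*(-216) = 483*(-216) = -104328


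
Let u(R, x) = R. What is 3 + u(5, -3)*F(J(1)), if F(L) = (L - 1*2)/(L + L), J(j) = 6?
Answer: 14/3 ≈ 4.6667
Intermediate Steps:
F(L) = (-2 + L)/(2*L) (F(L) = (L - 2)/((2*L)) = (-2 + L)*(1/(2*L)) = (-2 + L)/(2*L))
3 + u(5, -3)*F(J(1)) = 3 + 5*((1/2)*(-2 + 6)/6) = 3 + 5*((1/2)*(1/6)*4) = 3 + 5*(1/3) = 3 + 5/3 = 14/3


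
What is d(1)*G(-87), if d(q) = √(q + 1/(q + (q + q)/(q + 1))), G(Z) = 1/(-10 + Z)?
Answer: -√6/194 ≈ -0.012626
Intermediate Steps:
d(q) = √(q + 1/(q + 2*q/(1 + q))) (d(q) = √(q + 1/(q + (2*q)/(1 + q))) = √(q + 1/(q + 2*q/(1 + q))))
d(1)*G(-87) = √((1 + 1 + 1²*(3 + 1))/(1*(3 + 1)))/(-10 - 87) = √(1*(1 + 1 + 1*4)/4)/(-97) = √(1*(¼)*(1 + 1 + 4))*(-1/97) = √(1*(¼)*6)*(-1/97) = √(3/2)*(-1/97) = (√6/2)*(-1/97) = -√6/194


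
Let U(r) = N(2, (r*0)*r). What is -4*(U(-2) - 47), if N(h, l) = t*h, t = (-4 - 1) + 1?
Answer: 220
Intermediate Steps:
t = -4 (t = -5 + 1 = -4)
N(h, l) = -4*h
U(r) = -8 (U(r) = -4*2 = -8)
-4*(U(-2) - 47) = -4*(-8 - 47) = -4*(-55) = 220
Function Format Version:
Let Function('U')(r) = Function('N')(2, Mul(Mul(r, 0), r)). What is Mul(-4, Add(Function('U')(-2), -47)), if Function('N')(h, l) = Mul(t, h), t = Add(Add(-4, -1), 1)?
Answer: 220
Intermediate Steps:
t = -4 (t = Add(-5, 1) = -4)
Function('N')(h, l) = Mul(-4, h)
Function('U')(r) = -8 (Function('U')(r) = Mul(-4, 2) = -8)
Mul(-4, Add(Function('U')(-2), -47)) = Mul(-4, Add(-8, -47)) = Mul(-4, -55) = 220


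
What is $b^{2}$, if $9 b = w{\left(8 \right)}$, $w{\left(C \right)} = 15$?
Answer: $\frac{25}{9} \approx 2.7778$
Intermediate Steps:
$b = \frac{5}{3}$ ($b = \frac{1}{9} \cdot 15 = \frac{5}{3} \approx 1.6667$)
$b^{2} = \left(\frac{5}{3}\right)^{2} = \frac{25}{9}$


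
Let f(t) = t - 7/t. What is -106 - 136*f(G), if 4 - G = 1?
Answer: -590/3 ≈ -196.67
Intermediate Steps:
G = 3 (G = 4 - 1*1 = 4 - 1 = 3)
f(t) = t - 7/t
-106 - 136*f(G) = -106 - 136*(3 - 7/3) = -106 - 136*⅔ = -106 - 272/3 = -590/3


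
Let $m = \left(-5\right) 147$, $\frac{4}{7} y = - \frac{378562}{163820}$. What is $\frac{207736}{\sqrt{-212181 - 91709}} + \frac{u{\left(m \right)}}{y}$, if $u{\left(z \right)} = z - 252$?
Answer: $\frac{46197240}{189281} - \frac{103868 i \sqrt{303890}}{151945} \approx 244.07 - 376.84 i$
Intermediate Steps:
$y = - \frac{1324967}{327640}$ ($y = \frac{7 \left(- \frac{378562}{163820}\right)}{4} = \frac{7 \left(\left(-378562\right) \frac{1}{163820}\right)}{4} = \frac{7}{4} \left(- \frac{189281}{81910}\right) = - \frac{1324967}{327640} \approx -4.044$)
$m = -735$
$u{\left(z \right)} = -252 + z$ ($u{\left(z \right)} = z - 252 = -252 + z$)
$\frac{207736}{\sqrt{-212181 - 91709}} + \frac{u{\left(m \right)}}{y} = \frac{207736}{\sqrt{-212181 - 91709}} + \frac{-252 - 735}{- \frac{1324967}{327640}} = \frac{207736}{\sqrt{-303890}} - - \frac{46197240}{189281} = \frac{207736}{i \sqrt{303890}} + \frac{46197240}{189281} = 207736 \left(- \frac{i \sqrt{303890}}{303890}\right) + \frac{46197240}{189281} = - \frac{103868 i \sqrt{303890}}{151945} + \frac{46197240}{189281} = \frac{46197240}{189281} - \frac{103868 i \sqrt{303890}}{151945}$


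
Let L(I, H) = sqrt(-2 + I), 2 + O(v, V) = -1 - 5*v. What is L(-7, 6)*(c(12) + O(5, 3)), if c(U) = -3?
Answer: -93*I ≈ -93.0*I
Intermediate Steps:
O(v, V) = -3 - 5*v (O(v, V) = -2 + (-1 - 5*v) = -3 - 5*v)
L(-7, 6)*(c(12) + O(5, 3)) = sqrt(-2 - 7)*(-3 + (-3 - 5*5)) = sqrt(-9)*(-3 + (-3 - 25)) = (3*I)*(-3 - 28) = (3*I)*(-31) = -93*I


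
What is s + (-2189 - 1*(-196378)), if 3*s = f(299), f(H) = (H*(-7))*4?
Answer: 574195/3 ≈ 1.9140e+5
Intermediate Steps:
f(H) = -28*H (f(H) = -7*H*4 = -28*H)
s = -8372/3 (s = (-28*299)/3 = (⅓)*(-8372) = -8372/3 ≈ -2790.7)
s + (-2189 - 1*(-196378)) = -8372/3 + (-2189 - 1*(-196378)) = -8372/3 + (-2189 + 196378) = -8372/3 + 194189 = 574195/3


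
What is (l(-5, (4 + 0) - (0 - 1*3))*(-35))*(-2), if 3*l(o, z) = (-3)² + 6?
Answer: 350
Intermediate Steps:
l(o, z) = 5 (l(o, z) = ((-3)² + 6)/3 = (9 + 6)/3 = (⅓)*15 = 5)
(l(-5, (4 + 0) - (0 - 1*3))*(-35))*(-2) = (5*(-35))*(-2) = -175*(-2) = 350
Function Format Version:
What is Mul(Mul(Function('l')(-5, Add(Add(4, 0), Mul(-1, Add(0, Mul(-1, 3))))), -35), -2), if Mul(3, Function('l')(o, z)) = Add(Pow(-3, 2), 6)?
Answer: 350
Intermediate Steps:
Function('l')(o, z) = 5 (Function('l')(o, z) = Mul(Rational(1, 3), Add(Pow(-3, 2), 6)) = Mul(Rational(1, 3), Add(9, 6)) = Mul(Rational(1, 3), 15) = 5)
Mul(Mul(Function('l')(-5, Add(Add(4, 0), Mul(-1, Add(0, Mul(-1, 3))))), -35), -2) = Mul(Mul(5, -35), -2) = Mul(-175, -2) = 350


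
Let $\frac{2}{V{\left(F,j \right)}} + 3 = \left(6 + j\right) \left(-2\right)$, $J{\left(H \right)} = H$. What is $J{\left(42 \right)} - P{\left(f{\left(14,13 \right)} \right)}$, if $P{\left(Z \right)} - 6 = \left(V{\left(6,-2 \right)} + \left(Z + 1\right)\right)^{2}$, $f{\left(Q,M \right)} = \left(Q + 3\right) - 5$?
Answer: $- \frac{15525}{121} \approx -128.31$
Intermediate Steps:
$V{\left(F,j \right)} = \frac{2}{-15 - 2 j}$ ($V{\left(F,j \right)} = \frac{2}{-3 + \left(6 + j\right) \left(-2\right)} = \frac{2}{-3 - \left(12 + 2 j\right)} = \frac{2}{-15 - 2 j}$)
$f{\left(Q,M \right)} = -2 + Q$ ($f{\left(Q,M \right)} = \left(3 + Q\right) - 5 = -2 + Q$)
$P{\left(Z \right)} = 6 + \left(\frac{9}{11} + Z\right)^{2}$ ($P{\left(Z \right)} = 6 + \left(- \frac{2}{15 + 2 \left(-2\right)} + \left(Z + 1\right)\right)^{2} = 6 + \left(- \frac{2}{15 - 4} + \left(1 + Z\right)\right)^{2} = 6 + \left(- \frac{2}{11} + \left(1 + Z\right)\right)^{2} = 6 + \left(\frac{9}{11} + Z\right)^{2}$)
$J{\left(42 \right)} - P{\left(f{\left(14,13 \right)} \right)} = 42 - \left(6 + \frac{\left(9 + 11 \left(-2 + 14\right)\right)^{2}}{121}\right) = 42 - \left(6 + \frac{\left(9 + 11 \cdot 12\right)^{2}}{121}\right) = 42 - \left(6 + \frac{\left(9 + 132\right)^{2}}{121}\right) = 42 - \left(6 + \frac{141^{2}}{121}\right) = 42 - \left(6 + \frac{1}{121} \cdot 19881\right) = 42 - \left(6 + \frac{19881}{121}\right) = 42 - \frac{20607}{121} = - \frac{15525}{121}$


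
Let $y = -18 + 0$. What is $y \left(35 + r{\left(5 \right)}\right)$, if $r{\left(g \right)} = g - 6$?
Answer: $-612$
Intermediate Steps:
$y = -18$
$r{\left(g \right)} = -6 + g$ ($r{\left(g \right)} = g - 6 = -6 + g$)
$y \left(35 + r{\left(5 \right)}\right) = - 18 \left(35 + \left(-6 + 5\right)\right) = - 18 \left(35 - 1\right) = \left(-18\right) 34 = -612$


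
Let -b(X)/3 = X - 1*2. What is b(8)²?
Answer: 324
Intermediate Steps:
b(X) = 6 - 3*X (b(X) = -3*(X - 1*2) = -3*(X - 2) = -3*(-2 + X) = 6 - 3*X)
b(8)² = (6 - 3*8)² = (6 - 24)² = (-18)² = 324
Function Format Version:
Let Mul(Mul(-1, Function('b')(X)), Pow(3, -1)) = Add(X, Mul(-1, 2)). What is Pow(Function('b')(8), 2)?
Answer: 324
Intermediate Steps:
Function('b')(X) = Add(6, Mul(-3, X)) (Function('b')(X) = Mul(-3, Add(X, Mul(-1, 2))) = Mul(-3, Add(X, -2)) = Mul(-3, Add(-2, X)) = Add(6, Mul(-3, X)))
Pow(Function('b')(8), 2) = Pow(Add(6, Mul(-3, 8)), 2) = Pow(Add(6, -24), 2) = Pow(-18, 2) = 324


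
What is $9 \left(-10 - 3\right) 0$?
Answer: $0$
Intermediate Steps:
$9 \left(-10 - 3\right) 0 = 9 \left(-13\right) 0 = \left(-117\right) 0 = 0$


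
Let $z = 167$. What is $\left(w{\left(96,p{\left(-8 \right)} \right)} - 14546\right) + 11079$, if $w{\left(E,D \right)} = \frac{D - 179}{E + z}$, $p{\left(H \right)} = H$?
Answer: $- \frac{912008}{263} \approx -3467.7$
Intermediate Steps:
$w{\left(E,D \right)} = \frac{-179 + D}{167 + E}$ ($w{\left(E,D \right)} = \frac{D - 179}{E + 167} = \frac{-179 + D}{167 + E}$)
$\left(w{\left(96,p{\left(-8 \right)} \right)} - 14546\right) + 11079 = \left(\frac{-179 - 8}{167 + 96} - 14546\right) + 11079 = \left(\frac{1}{263} \left(-187\right) - 14546\right) + 11079 = \left(- \frac{187}{263} - 14546\right) + 11079 = - \frac{3825785}{263} + 11079 = - \frac{912008}{263}$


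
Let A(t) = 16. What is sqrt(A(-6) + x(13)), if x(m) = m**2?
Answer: sqrt(185) ≈ 13.601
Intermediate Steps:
sqrt(A(-6) + x(13)) = sqrt(16 + 13**2) = sqrt(16 + 169) = sqrt(185)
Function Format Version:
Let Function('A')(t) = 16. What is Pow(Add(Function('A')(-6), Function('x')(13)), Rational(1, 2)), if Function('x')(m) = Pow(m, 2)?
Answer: Pow(185, Rational(1, 2)) ≈ 13.601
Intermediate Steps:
Pow(Add(Function('A')(-6), Function('x')(13)), Rational(1, 2)) = Pow(Add(16, Pow(13, 2)), Rational(1, 2)) = Pow(Add(16, 169), Rational(1, 2)) = Pow(185, Rational(1, 2))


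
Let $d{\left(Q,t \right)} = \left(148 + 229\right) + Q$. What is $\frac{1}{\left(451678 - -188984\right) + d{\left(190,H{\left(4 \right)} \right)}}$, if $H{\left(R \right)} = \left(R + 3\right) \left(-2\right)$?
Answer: $\frac{1}{641229} \approx 1.5595 \cdot 10^{-6}$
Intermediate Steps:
$H{\left(R \right)} = -6 - 2 R$ ($H{\left(R \right)} = \left(3 + R\right) \left(-2\right) = -6 - 2 R$)
$d{\left(Q,t \right)} = 377 + Q$
$\frac{1}{\left(451678 - -188984\right) + d{\left(190,H{\left(4 \right)} \right)}} = \frac{1}{\left(451678 - -188984\right) + \left(377 + 190\right)} = \frac{1}{\left(451678 + 188984\right) + 567} = \frac{1}{640662 + 567} = \frac{1}{641229}$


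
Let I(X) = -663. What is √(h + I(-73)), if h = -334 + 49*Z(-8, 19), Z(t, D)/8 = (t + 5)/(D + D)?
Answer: I*√371089/19 ≈ 32.062*I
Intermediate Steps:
Z(t, D) = 4*(5 + t)/D (Z(t, D) = 8*((t + 5)/(D + D)) = 8*((5 + t)/((2*D))) = 8*((5 + t)*(1/(2*D))) = 8*((5 + t)/(2*D)) = 4*(5 + t)/D)
h = -6934/19 (h = -334 + 49*(4*(5 - 8)/19) = -334 + 49*(4*(1/19)*(-3)) = -334 + 49*(-12/19) = -334 - 588/19 = -6934/19 ≈ -364.95)
√(h + I(-73)) = √(-6934/19 - 663) = √(-19531/19) = I*√371089/19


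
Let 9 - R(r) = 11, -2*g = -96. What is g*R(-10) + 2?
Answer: -94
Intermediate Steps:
g = 48 (g = -1/2*(-96) = 48)
R(r) = -2 (R(r) = 9 - 1*11 = 9 - 11 = -2)
g*R(-10) + 2 = 48*(-2) + 2 = -96 + 2 = -94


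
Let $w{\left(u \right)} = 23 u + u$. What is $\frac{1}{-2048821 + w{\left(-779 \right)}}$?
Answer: $- \frac{1}{2067517} \approx -4.8367 \cdot 10^{-7}$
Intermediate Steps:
$w{\left(u \right)} = 24 u$
$\frac{1}{-2048821 + w{\left(-779 \right)}} = \frac{1}{-2048821 + 24 \left(-779\right)} = \frac{1}{-2048821 - 18696} = \frac{1}{-2067517} = - \frac{1}{2067517}$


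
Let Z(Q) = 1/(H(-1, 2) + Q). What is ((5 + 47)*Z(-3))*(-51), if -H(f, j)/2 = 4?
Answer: 2652/11 ≈ 241.09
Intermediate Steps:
H(f, j) = -8 (H(f, j) = -2*4 = -8)
Z(Q) = 1/(-8 + Q)
((5 + 47)*Z(-3))*(-51) = ((5 + 47)/(-8 - 3))*(-51) = (52/(-11))*(-51) = (52*(-1/11))*(-51) = -52/11*(-51) = 2652/11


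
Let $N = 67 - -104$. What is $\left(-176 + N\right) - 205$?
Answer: $-210$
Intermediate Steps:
$N = 171$ ($N = 67 + 104 = 171$)
$\left(-176 + N\right) - 205 = \left(-176 + 171\right) - 205 = -5 - 205 = -210$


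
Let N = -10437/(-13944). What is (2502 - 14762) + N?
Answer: -8140143/664 ≈ -12259.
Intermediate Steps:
N = 497/664 (N = -10437*(-1/13944) = 497/664 ≈ 0.74849)
(2502 - 14762) + N = (2502 - 14762) + 497/664 = -12260 + 497/664 = -8140143/664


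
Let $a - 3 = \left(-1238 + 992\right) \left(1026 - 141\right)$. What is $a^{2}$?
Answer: $47396337849$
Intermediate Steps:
$a = -217707$ ($a = 3 + \left(-1238 + 992\right) \left(1026 - 141\right) = 3 - 217710 = -217707$)
$a^{2} = \left(-217707\right)^{2} = 47396337849$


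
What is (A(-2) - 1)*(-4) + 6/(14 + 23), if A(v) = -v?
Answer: -142/37 ≈ -3.8378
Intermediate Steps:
(A(-2) - 1)*(-4) + 6/(14 + 23) = (-1*(-2) - 1)*(-4) + 6/(14 + 23) = (2 - 1)*(-4) + 6/37 = 1*(-4) + 6*(1/37) = -4 + 6/37 = -142/37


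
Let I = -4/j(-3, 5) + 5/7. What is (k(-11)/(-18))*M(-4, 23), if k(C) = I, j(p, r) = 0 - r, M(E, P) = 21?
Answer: -53/30 ≈ -1.7667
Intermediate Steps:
j(p, r) = -r
I = 53/35 (I = -4/((-1*5)) + 5/7 = -4/(-5) + 5*(⅐) = -4*(-⅕) + 5/7 = ⅘ + 5/7 = 53/35 ≈ 1.5143)
k(C) = 53/35
(k(-11)/(-18))*M(-4, 23) = ((53/35)/(-18))*21 = ((53/35)*(-1/18))*21 = -53/630*21 = -53/30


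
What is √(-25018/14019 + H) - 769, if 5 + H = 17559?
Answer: -769 + 2*√862394584413/14019 ≈ -636.52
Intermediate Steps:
H = 17554 (H = -5 + 17559 = 17554)
√(-25018/14019 + H) - 769 = √(-25018/14019 + 17554) - 769 = √(246064508/14019) - 769 = 2*√862394584413/14019 - 769 = -769 + 2*√862394584413/14019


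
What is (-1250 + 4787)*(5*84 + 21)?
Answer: 1559817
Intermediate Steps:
(-1250 + 4787)*(5*84 + 21) = 3537*(420 + 21) = 3537*441 = 1559817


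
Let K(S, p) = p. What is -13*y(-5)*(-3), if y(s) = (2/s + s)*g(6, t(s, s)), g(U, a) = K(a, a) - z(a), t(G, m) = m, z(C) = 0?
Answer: 1053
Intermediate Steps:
g(U, a) = a (g(U, a) = a - 1*0 = a + 0 = a)
y(s) = s*(s + 2/s) (y(s) = (2/s + s)*s = (s + 2/s)*s = s*(s + 2/s))
-13*y(-5)*(-3) = -13*(2 + (-5)²)*(-3) = -13*(2 + 25)*(-3) = -13*27*(-3) = -351*(-3) = 1053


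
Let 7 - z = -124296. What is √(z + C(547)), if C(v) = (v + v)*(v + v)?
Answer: √1321139 ≈ 1149.4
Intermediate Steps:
z = 124303 (z = 7 - 1*(-124296) = 7 + 124296 = 124303)
C(v) = 4*v² (C(v) = (2*v)*(2*v) = 4*v²)
√(z + C(547)) = √(124303 + 4*547²) = √(124303 + 4*299209) = √(124303 + 1196836) = √1321139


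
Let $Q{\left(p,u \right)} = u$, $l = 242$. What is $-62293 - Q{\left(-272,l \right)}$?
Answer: $-62535$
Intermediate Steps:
$-62293 - Q{\left(-272,l \right)} = -62293 - 242 = -62535$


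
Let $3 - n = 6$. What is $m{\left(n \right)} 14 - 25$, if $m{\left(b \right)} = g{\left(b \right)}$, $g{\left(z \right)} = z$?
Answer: $-67$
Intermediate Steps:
$n = -3$ ($n = 3 - 6 = -3$)
$m{\left(b \right)} = b$
$m{\left(n \right)} 14 - 25 = \left(-3\right) 14 - 25 = -42 - 25 = -67$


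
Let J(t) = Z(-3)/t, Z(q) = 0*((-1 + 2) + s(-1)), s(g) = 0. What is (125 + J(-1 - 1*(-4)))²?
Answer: 15625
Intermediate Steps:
Z(q) = 0 (Z(q) = 0*((-1 + 2) + 0) = 0*(1 + 0) = 0*1 = 0)
J(t) = 0 (J(t) = 0/t = 0)
(125 + J(-1 - 1*(-4)))² = (125 + 0)² = 125² = 15625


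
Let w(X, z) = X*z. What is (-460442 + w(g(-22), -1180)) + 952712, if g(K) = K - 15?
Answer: 535930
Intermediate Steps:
g(K) = -15 + K
(-460442 + w(g(-22), -1180)) + 952712 = (-460442 + (-15 - 22)*(-1180)) + 952712 = (-460442 - 37*(-1180)) + 952712 = (-460442 + 43660) + 952712 = -416782 + 952712 = 535930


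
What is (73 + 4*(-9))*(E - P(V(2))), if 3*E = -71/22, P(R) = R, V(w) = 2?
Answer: -7511/66 ≈ -113.80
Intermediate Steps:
E = -71/66 (E = (-71/22)/3 = (-71*1/22)/3 = (⅓)*(-71/22) = -71/66 ≈ -1.0758)
(73 + 4*(-9))*(E - P(V(2))) = (73 + 4*(-9))*(-71/66 - 1*2) = (73 - 36)*(-71/66 - 2) = 37*(-203/66) = -7511/66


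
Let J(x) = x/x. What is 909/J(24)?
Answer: 909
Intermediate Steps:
J(x) = 1
909/J(24) = 909/1 = 909*1 = 909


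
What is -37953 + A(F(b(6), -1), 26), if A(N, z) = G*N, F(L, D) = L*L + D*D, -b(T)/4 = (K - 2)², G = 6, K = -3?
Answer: 22053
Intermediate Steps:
b(T) = -100 (b(T) = -4*(-3 - 2)² = -4*(-5)² = -4*25 = -100)
F(L, D) = D² + L² (F(L, D) = L² + D² = D² + L²)
A(N, z) = 6*N
-37953 + A(F(b(6), -1), 26) = -37953 + 6*((-1)² + (-100)²) = -37953 + 6*(1 + 10000) = -37953 + 6*10001 = -37953 + 60006 = 22053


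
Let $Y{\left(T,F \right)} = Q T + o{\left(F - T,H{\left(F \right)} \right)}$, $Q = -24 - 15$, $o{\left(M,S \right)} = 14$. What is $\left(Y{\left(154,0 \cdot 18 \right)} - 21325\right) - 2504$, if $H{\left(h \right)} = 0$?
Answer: $-29821$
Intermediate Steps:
$Q = -39$
$Y{\left(T,F \right)} = 14 - 39 T$ ($Y{\left(T,F \right)} = - 39 T + 14 = 14 - 39 T$)
$\left(Y{\left(154,0 \cdot 18 \right)} - 21325\right) - 2504 = \left(\left(14 - 6006\right) - 21325\right) - 2504 = \left(-5992 - 21325\right) - 2504 = -27317 - 2504 = -29821$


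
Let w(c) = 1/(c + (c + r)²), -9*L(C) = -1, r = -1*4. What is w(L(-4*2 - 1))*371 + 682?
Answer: 871639/1234 ≈ 706.35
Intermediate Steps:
r = -4
L(C) = ⅑ (L(C) = -⅑*(-1) = ⅑)
w(c) = 1/(c + (-4 + c)²) (w(c) = 1/(c + (c - 4)²) = 1/(c + (-4 + c)²))
w(L(-4*2 - 1))*371 + 682 = 371/(⅑ + (-4 + ⅑)²) + 682 = 371/(⅑ + (-35/9)²) + 682 = 371/(⅑ + 1225/81) + 682 = 371/(1234/81) + 682 = (81/1234)*371 + 682 = 30051/1234 + 682 = 871639/1234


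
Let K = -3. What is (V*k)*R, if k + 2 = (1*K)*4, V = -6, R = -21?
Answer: -1764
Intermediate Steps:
k = -14 (k = -2 + (1*(-3))*4 = -2 - 3*4 = -2 - 12 = -14)
(V*k)*R = -6*(-14)*(-21) = 84*(-21) = -1764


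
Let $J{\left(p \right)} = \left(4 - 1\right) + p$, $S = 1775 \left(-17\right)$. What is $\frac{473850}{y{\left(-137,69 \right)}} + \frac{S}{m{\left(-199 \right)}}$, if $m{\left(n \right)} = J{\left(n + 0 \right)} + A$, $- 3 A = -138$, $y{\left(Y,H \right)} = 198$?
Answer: $\frac{171227}{66} \approx 2594.3$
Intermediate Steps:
$A = 46$ ($A = \left(- \frac{1}{3}\right) \left(-138\right) = 46$)
$S = -30175$
$J{\left(p \right)} = 3 + p$
$m{\left(n \right)} = 49 + n$ ($m{\left(n \right)} = \left(3 + \left(n + 0\right)\right) + 46 = \left(3 + n\right) + 46 = 49 + n$)
$\frac{473850}{y{\left(-137,69 \right)}} + \frac{S}{m{\left(-199 \right)}} = \frac{473850}{198} - \frac{30175}{49 - 199} = 473850 \cdot \frac{1}{198} - \frac{30175}{-150} = \frac{26325}{11} - - \frac{1207}{6} = \frac{26325}{11} + \frac{1207}{6} = \frac{171227}{66}$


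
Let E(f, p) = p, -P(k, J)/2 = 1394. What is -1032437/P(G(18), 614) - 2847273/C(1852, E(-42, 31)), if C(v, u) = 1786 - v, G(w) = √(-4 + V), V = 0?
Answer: 121308151/2788 ≈ 43511.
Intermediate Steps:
G(w) = 2*I (G(w) = √(-4 + 0) = √(-4) = 2*I)
P(k, J) = -2788 (P(k, J) = -2*1394 = -2788)
-1032437/P(G(18), 614) - 2847273/C(1852, E(-42, 31)) = -1032437/(-2788) - 2847273/(1786 - 1*1852) = -1032437*(-1/2788) - 2847273/(1786 - 1852) = 1032437/2788 - 2847273/(-66) = 1032437/2788 - 2847273*(-1/66) = 1032437/2788 + 86281/2 = 121308151/2788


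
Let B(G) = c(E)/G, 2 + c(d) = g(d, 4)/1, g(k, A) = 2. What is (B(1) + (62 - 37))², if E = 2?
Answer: 625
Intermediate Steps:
c(d) = 0 (c(d) = -2 + 2/1 = -2 + 2*1 = -2 + 2 = 0)
B(G) = 0 (B(G) = 0/G = 0)
(B(1) + (62 - 37))² = (0 + (62 - 37))² = (0 + 25)² = 25² = 625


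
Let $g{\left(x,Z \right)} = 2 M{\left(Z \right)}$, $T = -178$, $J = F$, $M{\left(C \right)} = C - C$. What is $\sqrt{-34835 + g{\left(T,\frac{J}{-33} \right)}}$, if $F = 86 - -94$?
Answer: $i \sqrt{34835} \approx 186.64 i$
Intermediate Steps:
$M{\left(C \right)} = 0$
$F = 180$ ($F = 86 + 94 = 180$)
$J = 180$
$g{\left(x,Z \right)} = 0$ ($g{\left(x,Z \right)} = 2 \cdot 0 = 0$)
$\sqrt{-34835 + g{\left(T,\frac{J}{-33} \right)}} = \sqrt{-34835 + 0} = \sqrt{-34835} = i \sqrt{34835}$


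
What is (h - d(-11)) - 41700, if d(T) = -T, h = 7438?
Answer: -34273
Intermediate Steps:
(h - d(-11)) - 41700 = (7438 - (-1)*(-11)) - 41700 = (7438 - 1*11) - 41700 = (7438 - 11) - 41700 = 7427 - 41700 = -34273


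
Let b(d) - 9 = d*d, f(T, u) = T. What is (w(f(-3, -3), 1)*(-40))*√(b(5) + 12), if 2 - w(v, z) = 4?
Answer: 80*√46 ≈ 542.59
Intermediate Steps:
w(v, z) = -2 (w(v, z) = 2 - 1*4 = 2 - 4 = -2)
b(d) = 9 + d² (b(d) = 9 + d*d = 9 + d²)
(w(f(-3, -3), 1)*(-40))*√(b(5) + 12) = (-2*(-40))*√((9 + 5²) + 12) = 80*√((9 + 25) + 12) = 80*√(34 + 12) = 80*√46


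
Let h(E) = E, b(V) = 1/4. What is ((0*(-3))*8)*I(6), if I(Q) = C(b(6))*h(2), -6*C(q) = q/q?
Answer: 0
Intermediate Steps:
b(V) = ¼ (b(V) = 1*(¼) = ¼)
C(q) = -⅙ (C(q) = -q/(6*q) = -⅙*1 = -⅙)
I(Q) = -⅓ (I(Q) = -⅙*2 = -⅓)
((0*(-3))*8)*I(6) = ((0*(-3))*8)*(-⅓) = (0*8)*(-⅓) = 0*(-⅓) = 0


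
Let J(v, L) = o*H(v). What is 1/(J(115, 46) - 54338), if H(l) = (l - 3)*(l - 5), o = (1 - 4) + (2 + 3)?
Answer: -1/29698 ≈ -3.3672e-5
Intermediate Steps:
o = 2 (o = -3 + 5 = 2)
H(l) = (-5 + l)*(-3 + l) (H(l) = (-3 + l)*(-5 + l) = (-5 + l)*(-3 + l))
J(v, L) = 30 - 16*v + 2*v**2 (J(v, L) = 2*(15 + v**2 - 8*v) = 30 - 16*v + 2*v**2)
1/(J(115, 46) - 54338) = 1/((30 - 16*115 + 2*115**2) - 54338) = 1/((30 - 1840 + 2*13225) - 54338) = 1/((30 - 1840 + 26450) - 54338) = 1/(24640 - 54338) = 1/(-29698) = -1/29698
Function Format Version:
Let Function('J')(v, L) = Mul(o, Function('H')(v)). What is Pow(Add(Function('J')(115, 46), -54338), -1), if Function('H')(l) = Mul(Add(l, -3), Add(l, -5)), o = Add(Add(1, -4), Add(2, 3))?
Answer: Rational(-1, 29698) ≈ -3.3672e-5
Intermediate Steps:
o = 2 (o = Add(-3, 5) = 2)
Function('H')(l) = Mul(Add(-5, l), Add(-3, l)) (Function('H')(l) = Mul(Add(-3, l), Add(-5, l)) = Mul(Add(-5, l), Add(-3, l)))
Function('J')(v, L) = Add(30, Mul(-16, v), Mul(2, Pow(v, 2))) (Function('J')(v, L) = Mul(2, Add(15, Pow(v, 2), Mul(-8, v))) = Add(30, Mul(-16, v), Mul(2, Pow(v, 2))))
Pow(Add(Function('J')(115, 46), -54338), -1) = Pow(Add(Add(30, Mul(-16, 115), Mul(2, Pow(115, 2))), -54338), -1) = Pow(Add(Add(30, -1840, Mul(2, 13225)), -54338), -1) = Pow(Add(Add(30, -1840, 26450), -54338), -1) = Pow(Add(24640, -54338), -1) = Pow(-29698, -1) = Rational(-1, 29698)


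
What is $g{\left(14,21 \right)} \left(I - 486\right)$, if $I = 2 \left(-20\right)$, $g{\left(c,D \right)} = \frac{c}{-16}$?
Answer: $\frac{1841}{4} \approx 460.25$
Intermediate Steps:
$g{\left(c,D \right)} = - \frac{c}{16}$ ($g{\left(c,D \right)} = c \left(- \frac{1}{16}\right) = - \frac{c}{16}$)
$I = -40$
$g{\left(14,21 \right)} \left(I - 486\right) = \left(- \frac{1}{16}\right) 14 \left(-40 - 486\right) = \left(- \frac{7}{8}\right) \left(-526\right) = \frac{1841}{4}$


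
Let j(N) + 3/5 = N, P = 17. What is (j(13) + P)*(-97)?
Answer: -14259/5 ≈ -2851.8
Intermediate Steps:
j(N) = -⅗ + N
(j(13) + P)*(-97) = ((-⅗ + 13) + 17)*(-97) = (62/5 + 17)*(-97) = (147/5)*(-97) = -14259/5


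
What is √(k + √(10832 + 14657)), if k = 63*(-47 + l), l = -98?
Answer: √(-9135 + √25489) ≈ 94.738*I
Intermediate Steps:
k = -9135 (k = 63*(-47 - 98) = 63*(-145) = -9135)
√(k + √(10832 + 14657)) = √(-9135 + √(10832 + 14657)) = √(-9135 + √25489)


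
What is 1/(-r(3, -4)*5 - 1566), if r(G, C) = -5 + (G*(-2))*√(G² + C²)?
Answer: -1/1391 ≈ -0.00071891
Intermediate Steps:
r(G, C) = -5 - 2*G*√(C² + G²) (r(G, C) = -5 + (-2*G)*√(C² + G²) = -5 - 2*G*√(C² + G²))
1/(-r(3, -4)*5 - 1566) = 1/(-(-5 - 2*3*√((-4)² + 3²))*5 - 1566) = 1/(-(-5 - 2*3*√(16 + 9))*5 - 1566) = 1/(-(-5 - 2*3*√25)*5 - 1566) = 1/(-(-5 - 2*3*5)*5 - 1566) = 1/(-(-5 - 30)*5 - 1566) = 1/(-1*(-35)*5 - 1566) = 1/(35*5 - 1566) = 1/(175 - 1566) = 1/(-1391) = -1/1391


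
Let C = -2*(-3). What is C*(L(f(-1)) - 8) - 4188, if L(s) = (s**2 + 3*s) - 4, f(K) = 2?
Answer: -4200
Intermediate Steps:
L(s) = -4 + s**2 + 3*s
C = 6
C*(L(f(-1)) - 8) - 4188 = 6*((-4 + 2**2 + 3*2) - 8) - 4188 = 6*((-4 + 4 + 6) - 8) - 4188 = 6*(6 - 8) - 4188 = 6*(-2) - 4188 = -12 - 4188 = -4200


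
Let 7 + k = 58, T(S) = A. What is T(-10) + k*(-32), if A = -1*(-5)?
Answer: -1627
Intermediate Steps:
A = 5
T(S) = 5
k = 51 (k = -7 + 58 = 51)
T(-10) + k*(-32) = 5 + 51*(-32) = 5 - 1632 = -1627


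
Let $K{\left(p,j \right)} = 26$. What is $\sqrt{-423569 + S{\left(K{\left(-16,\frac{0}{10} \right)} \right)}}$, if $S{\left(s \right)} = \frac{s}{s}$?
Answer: $4 i \sqrt{26473} \approx 650.82 i$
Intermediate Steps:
$S{\left(s \right)} = 1$
$\sqrt{-423569 + S{\left(K{\left(-16,\frac{0}{10} \right)} \right)}} = \sqrt{-423569 + 1} = \sqrt{-423568} = 4 i \sqrt{26473}$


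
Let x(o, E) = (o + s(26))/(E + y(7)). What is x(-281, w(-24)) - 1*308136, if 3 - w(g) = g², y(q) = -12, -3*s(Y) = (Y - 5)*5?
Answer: -180259244/585 ≈ -3.0814e+5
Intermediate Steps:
s(Y) = 25/3 - 5*Y/3 (s(Y) = -(Y - 5)*5/3 = -(-5 + Y)*5/3 = -(-25 + 5*Y)/3 = 25/3 - 5*Y/3)
w(g) = 3 - g²
x(o, E) = (-35 + o)/(-12 + E) (x(o, E) = (o + (25/3 - 5/3*26))/(E - 12) = (o + (25/3 - 130/3))/(-12 + E) = (o - 35)/(-12 + E) = (-35 + o)/(-12 + E))
x(-281, w(-24)) - 1*308136 = (-35 - 281)/(-12 + (3 - 1*(-24)²)) - 1*308136 = -316/(-12 + (3 - 1*576)) - 308136 = -316/(-12 + (3 - 576)) - 308136 = -316/(-12 - 573) - 308136 = -316/(-585) - 308136 = -1/585*(-316) - 308136 = 316/585 - 308136 = -180259244/585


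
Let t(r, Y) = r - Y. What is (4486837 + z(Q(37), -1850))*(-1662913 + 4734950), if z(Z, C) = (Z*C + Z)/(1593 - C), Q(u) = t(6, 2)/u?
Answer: 1755923033601572227/127391 ≈ 1.3784e+13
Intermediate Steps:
Q(u) = 4/u (Q(u) = (6 - 1*2)/u = (6 - 2)/u = 4/u)
z(Z, C) = (Z + C*Z)/(1593 - C) (z(Z, C) = (C*Z + Z)/(1593 - C) = (Z + C*Z)/(1593 - C))
(4486837 + z(Q(37), -1850))*(-1662913 + 4734950) = (4486837 - 4/37*(1 - 1850)/(-1593 - 1850))*(-1662913 + 4734950) = (4486837 - 1*4*(1/37)*(-1849)/(-3443))*3072037 = (4486837 - 1*4/37*(-1/3443)*(-1849))*3072037 = (4486837 - 7396/127391)*3072037 = (571582644871/127391)*3072037 = 1755923033601572227/127391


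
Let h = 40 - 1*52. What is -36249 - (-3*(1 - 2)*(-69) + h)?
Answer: -36030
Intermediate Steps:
h = -12 (h = 40 - 52 = -12)
-36249 - (-3*(1 - 2)*(-69) + h) = -36249 - (-3*(1 - 2)*(-69) - 12) = -36249 - (-3*(-1)*(-69) - 12) = -36249 - (3*(-69) - 12) = -36249 - (-207 - 12) = -36249 - 1*(-219) = -36249 + 219 = -36030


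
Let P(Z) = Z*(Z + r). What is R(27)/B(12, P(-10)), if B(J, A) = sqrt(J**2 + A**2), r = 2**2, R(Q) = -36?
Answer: -3*sqrt(26)/26 ≈ -0.58835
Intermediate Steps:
r = 4
P(Z) = Z*(4 + Z) (P(Z) = Z*(Z + 4) = Z*(4 + Z))
B(J, A) = sqrt(A**2 + J**2)
R(27)/B(12, P(-10)) = -36/sqrt((-10*(4 - 10))**2 + 12**2) = -36/sqrt((-10*(-6))**2 + 144) = -36/sqrt(60**2 + 144) = -36/sqrt(3600 + 144) = -36*sqrt(26)/312 = -3*sqrt(26)/26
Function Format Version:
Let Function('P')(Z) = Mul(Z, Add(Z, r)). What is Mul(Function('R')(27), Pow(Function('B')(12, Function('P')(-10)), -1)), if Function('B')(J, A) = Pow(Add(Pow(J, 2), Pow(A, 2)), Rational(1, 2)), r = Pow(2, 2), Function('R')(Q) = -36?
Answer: Mul(Rational(-3, 26), Pow(26, Rational(1, 2))) ≈ -0.58835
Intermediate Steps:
r = 4
Function('P')(Z) = Mul(Z, Add(4, Z)) (Function('P')(Z) = Mul(Z, Add(Z, 4)) = Mul(Z, Add(4, Z)))
Function('B')(J, A) = Pow(Add(Pow(A, 2), Pow(J, 2)), Rational(1, 2))
Mul(Function('R')(27), Pow(Function('B')(12, Function('P')(-10)), -1)) = Mul(-36, Pow(Pow(Add(Pow(Mul(-10, Add(4, -10)), 2), Pow(12, 2)), Rational(1, 2)), -1)) = Mul(-36, Pow(Pow(Add(Pow(Mul(-10, -6), 2), 144), Rational(1, 2)), -1)) = Mul(-36, Pow(Pow(Add(Pow(60, 2), 144), Rational(1, 2)), -1)) = Mul(-36, Pow(Pow(Add(3600, 144), Rational(1, 2)), -1)) = Mul(-36, Pow(Pow(3744, Rational(1, 2)), -1)) = Mul(-36, Pow(Mul(12, Pow(26, Rational(1, 2))), -1)) = Mul(-36, Mul(Rational(1, 312), Pow(26, Rational(1, 2)))) = Mul(Rational(-3, 26), Pow(26, Rational(1, 2)))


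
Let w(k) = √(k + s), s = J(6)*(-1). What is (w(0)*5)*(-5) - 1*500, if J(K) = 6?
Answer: -500 - 25*I*√6 ≈ -500.0 - 61.237*I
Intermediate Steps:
s = -6 (s = 6*(-1) = -6)
w(k) = √(-6 + k) (w(k) = √(k - 6) = √(-6 + k))
(w(0)*5)*(-5) - 1*500 = (√(-6 + 0)*5)*(-5) - 1*500 = (√(-6)*5)*(-5) - 500 = ((I*√6)*5)*(-5) - 500 = (5*I*√6)*(-5) - 500 = -25*I*√6 - 500 = -500 - 25*I*√6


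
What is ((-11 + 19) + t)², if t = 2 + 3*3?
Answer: 361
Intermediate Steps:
t = 11 (t = 2 + 9 = 11)
((-11 + 19) + t)² = ((-11 + 19) + 11)² = (8 + 11)² = 19² = 361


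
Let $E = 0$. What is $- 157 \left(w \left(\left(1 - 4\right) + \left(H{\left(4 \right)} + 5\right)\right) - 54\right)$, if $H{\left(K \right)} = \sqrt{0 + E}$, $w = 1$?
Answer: $8164$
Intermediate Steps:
$H{\left(K \right)} = 0$ ($H{\left(K \right)} = \sqrt{0 + 0} = \sqrt{0} = 0$)
$- 157 \left(w \left(\left(1 - 4\right) + \left(H{\left(4 \right)} + 5\right)\right) - 54\right) = - 157 \left(1 \left(\left(1 - 4\right) + \left(0 + 5\right)\right) - 54\right) = - 157 \left(1 \left(\left(1 - 4\right) + 5\right) - 54\right) = - 157 \left(1 \left(-3 + 5\right) - 54\right) = - 157 \left(1 \cdot 2 - 54\right) = - 157 \left(2 - 54\right) = \left(-157\right) \left(-52\right) = 8164$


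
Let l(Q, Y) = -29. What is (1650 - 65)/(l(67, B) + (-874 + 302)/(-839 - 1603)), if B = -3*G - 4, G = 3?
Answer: -175935/3193 ≈ -55.100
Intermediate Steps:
B = -13 (B = -3*3 - 4 = -9 - 4 = -13)
(1650 - 65)/(l(67, B) + (-874 + 302)/(-839 - 1603)) = (1650 - 65)/(-29 + (-874 + 302)/(-839 - 1603)) = 1585/(-29 - 572/(-2442)) = 1585/(-29 - 572*(-1/2442)) = 1585/(-29 + 26/111) = 1585/(-3193/111) = 1585*(-111/3193) = -175935/3193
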